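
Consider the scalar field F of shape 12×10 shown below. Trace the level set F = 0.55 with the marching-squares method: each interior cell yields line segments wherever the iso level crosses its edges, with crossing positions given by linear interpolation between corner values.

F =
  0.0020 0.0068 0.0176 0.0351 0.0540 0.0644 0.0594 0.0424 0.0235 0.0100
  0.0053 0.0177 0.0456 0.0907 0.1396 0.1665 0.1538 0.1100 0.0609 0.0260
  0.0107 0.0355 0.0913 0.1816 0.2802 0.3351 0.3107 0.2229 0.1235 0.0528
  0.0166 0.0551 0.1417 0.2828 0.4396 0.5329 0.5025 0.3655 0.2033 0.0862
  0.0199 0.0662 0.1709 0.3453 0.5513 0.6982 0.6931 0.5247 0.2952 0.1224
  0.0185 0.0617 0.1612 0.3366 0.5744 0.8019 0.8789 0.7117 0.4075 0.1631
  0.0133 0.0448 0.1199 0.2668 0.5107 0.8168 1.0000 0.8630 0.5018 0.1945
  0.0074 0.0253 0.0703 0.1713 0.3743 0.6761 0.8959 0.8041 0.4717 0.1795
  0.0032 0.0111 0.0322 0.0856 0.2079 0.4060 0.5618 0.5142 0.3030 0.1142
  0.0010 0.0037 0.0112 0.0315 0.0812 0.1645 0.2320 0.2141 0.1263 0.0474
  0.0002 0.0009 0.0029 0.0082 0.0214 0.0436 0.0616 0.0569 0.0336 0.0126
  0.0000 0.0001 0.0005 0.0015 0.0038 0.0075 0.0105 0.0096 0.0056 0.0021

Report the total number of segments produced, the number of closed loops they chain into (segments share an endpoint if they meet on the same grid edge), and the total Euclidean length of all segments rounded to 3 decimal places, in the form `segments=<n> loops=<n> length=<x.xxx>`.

segments=18 loops=1 length=13.853

cell (3,3): code 0100 → (3.988,4.000)–(4.000,3.994)
cell (3,4): code 1100 → (3.103,5.000)–(3.988,4.000)
cell (3,5): code 1100 → (3.249,6.000)–(3.103,5.000)
cell (3,6): code 1000 → (4.000,6.850)–(3.249,6.000)
cell (4,3): code 0110 → (4.000,3.994)–(5.000,3.897)
cell (4,6): code 1101 → (4.135,7.000)–(4.000,6.850)
cell (4,7): code 1000 → (5.000,7.532)–(4.135,7.000)
cell (5,3): code 0010 → (5.000,3.897)–(5.383,4.000)
cell (5,4): code 0111 → (5.383,4.000)–(6.000,4.128)
cell (5,7): code 1001 → (6.000,7.867)–(5.000,7.532)
cell (6,4): code 0110 → (6.000,4.128)–(7.000,4.582)
cell (6,7): code 1001 → (7.000,7.764)–(6.000,7.867)
cell (7,4): code 0010 → (7.000,4.582)–(7.467,5.000)
cell (7,5): code 0111 → (7.467,5.000)–(8.000,5.924)
cell (7,6): code 1011 → (8.000,6.248)–(7.877,7.000)
cell (7,7): code 0001 → (7.877,7.000)–(7.000,7.764)
cell (8,5): code 0010 → (8.000,5.924)–(8.036,6.000)
cell (8,6): code 0001 → (8.036,6.000)–(8.000,6.248)
total: 18 segments, chained into 1 closed loop(s), length Σ = 13.852524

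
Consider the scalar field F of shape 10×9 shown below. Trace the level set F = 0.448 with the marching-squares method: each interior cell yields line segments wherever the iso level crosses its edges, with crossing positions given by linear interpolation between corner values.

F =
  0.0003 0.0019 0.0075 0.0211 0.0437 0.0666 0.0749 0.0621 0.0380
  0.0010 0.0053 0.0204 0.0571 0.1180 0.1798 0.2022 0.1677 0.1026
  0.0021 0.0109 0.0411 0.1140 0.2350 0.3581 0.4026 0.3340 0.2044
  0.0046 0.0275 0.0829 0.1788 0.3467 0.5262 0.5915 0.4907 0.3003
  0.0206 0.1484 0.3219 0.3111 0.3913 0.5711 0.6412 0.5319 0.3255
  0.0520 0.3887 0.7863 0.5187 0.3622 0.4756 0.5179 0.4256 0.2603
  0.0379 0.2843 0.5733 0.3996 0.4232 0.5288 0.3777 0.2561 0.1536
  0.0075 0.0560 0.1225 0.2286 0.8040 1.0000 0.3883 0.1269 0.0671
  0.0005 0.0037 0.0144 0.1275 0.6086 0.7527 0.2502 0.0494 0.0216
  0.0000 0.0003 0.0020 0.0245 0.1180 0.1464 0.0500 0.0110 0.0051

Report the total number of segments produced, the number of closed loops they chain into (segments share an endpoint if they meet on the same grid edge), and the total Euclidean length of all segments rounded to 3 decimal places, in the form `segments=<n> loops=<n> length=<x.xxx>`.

segments=28 loops=2 length=23.365

cell (2,4): code 0100 → (2.535,5.000)–(3.000,4.564)
cell (2,5): code 1100 → (2.240,6.000)–(2.535,5.000)
cell (2,6): code 1100 → (2.728,7.000)–(2.240,6.000)
cell (2,7): code 1000 → (3.000,7.224)–(2.728,7.000)
cell (3,4): code 0110 → (3.000,4.564)–(4.000,4.315)
cell (3,7): code 1001 → (4.000,7.406)–(3.000,7.224)
cell (4,1): code 0100 → (4.272,2.000)–(5.000,1.149)
cell (4,2): code 1100 → (4.659,3.000)–(4.272,2.000)
cell (4,3): code 1000 → (5.000,3.452)–(4.659,3.000)
cell (4,4): code 0110 → (4.000,4.315)–(5.000,4.757)
cell (4,6): code 1011 → (5.000,6.757)–(4.789,7.000)
cell (4,7): code 0001 → (4.789,7.000)–(4.000,7.406)
cell (5,1): code 0110 → (5.000,1.149)–(6.000,1.566)
cell (5,2): code 1011 → (6.000,2.721)–(5.594,3.000)
cell (5,3): code 0001 → (5.594,3.000)–(5.000,3.452)
cell (5,4): code 0110 → (5.000,4.757)–(6.000,4.235)
cell (5,5): code 1011 → (6.000,5.535)–(5.499,6.000)
cell (5,6): code 0001 → (5.499,6.000)–(5.000,6.757)
cell (6,1): code 0010 → (6.000,1.566)–(6.278,2.000)
cell (6,2): code 0001 → (6.278,2.000)–(6.000,2.721)
cell (6,3): code 0100 → (6.065,4.000)–(7.000,3.381)
cell (6,4): code 1110 → (6.000,4.235)–(6.065,4.000)
cell (6,5): code 1001 → (7.000,5.902)–(6.000,5.535)
cell (7,3): code 0110 → (7.000,3.381)–(8.000,3.666)
cell (7,5): code 1001 → (8.000,5.606)–(7.000,5.902)
cell (8,3): code 0010 → (8.000,3.666)–(8.327,4.000)
cell (8,4): code 0011 → (8.327,4.000)–(8.503,5.000)
cell (8,5): code 0001 → (8.503,5.000)–(8.000,5.606)
total: 28 segments, chained into 2 closed loop(s), length Σ = 23.364973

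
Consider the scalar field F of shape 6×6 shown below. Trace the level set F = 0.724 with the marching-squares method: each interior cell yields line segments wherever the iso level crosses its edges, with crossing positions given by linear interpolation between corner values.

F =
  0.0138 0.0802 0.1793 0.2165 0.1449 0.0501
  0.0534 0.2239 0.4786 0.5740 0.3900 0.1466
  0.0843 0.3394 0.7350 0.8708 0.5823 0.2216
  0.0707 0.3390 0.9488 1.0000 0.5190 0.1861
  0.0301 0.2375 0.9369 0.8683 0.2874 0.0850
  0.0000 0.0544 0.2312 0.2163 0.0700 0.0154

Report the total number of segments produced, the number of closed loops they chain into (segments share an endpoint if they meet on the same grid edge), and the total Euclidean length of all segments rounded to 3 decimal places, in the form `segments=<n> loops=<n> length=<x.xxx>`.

cell (1,1): code 0100 → (1.957,2.000)–(2.000,1.972)
cell (1,2): code 1100 → (1.505,3.000)–(1.957,2.000)
cell (1,3): code 1000 → (2.000,3.509)–(1.505,3.000)
cell (2,1): code 0110 → (2.000,1.972)–(3.000,1.631)
cell (2,3): code 1001 → (3.000,3.574)–(2.000,3.509)
cell (3,1): code 0110 → (3.000,1.631)–(4.000,1.696)
cell (3,3): code 1001 → (4.000,3.248)–(3.000,3.574)
cell (4,1): code 0010 → (4.000,1.696)–(4.302,2.000)
cell (4,2): code 0011 → (4.302,2.000)–(4.221,3.000)
cell (4,3): code 0001 → (4.221,3.000)–(4.000,3.248)
total: 10 segments, chained into 1 closed loop(s), length Σ = 7.734795

segments=10 loops=1 length=7.735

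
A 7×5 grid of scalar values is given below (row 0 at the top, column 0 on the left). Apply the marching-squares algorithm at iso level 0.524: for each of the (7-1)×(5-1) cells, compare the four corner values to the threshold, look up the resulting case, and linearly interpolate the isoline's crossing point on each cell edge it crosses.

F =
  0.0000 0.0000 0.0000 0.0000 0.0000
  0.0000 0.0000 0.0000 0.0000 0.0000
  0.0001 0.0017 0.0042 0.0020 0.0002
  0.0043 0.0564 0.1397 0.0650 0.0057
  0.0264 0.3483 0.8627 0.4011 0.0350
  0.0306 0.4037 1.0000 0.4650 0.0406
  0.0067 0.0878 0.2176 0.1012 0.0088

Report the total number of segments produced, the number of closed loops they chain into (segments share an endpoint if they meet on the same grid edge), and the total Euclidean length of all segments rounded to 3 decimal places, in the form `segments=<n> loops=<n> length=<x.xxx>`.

cell (3,1): code 0100 → (3.532,2.000)–(4.000,1.342)
cell (3,2): code 1000 → (4.000,2.734)–(3.532,2.000)
cell (4,1): code 0110 → (4.000,1.342)–(5.000,1.202)
cell (4,2): code 1001 → (5.000,2.890)–(4.000,2.734)
cell (5,1): code 0010 → (5.000,1.202)–(5.608,2.000)
cell (5,2): code 0001 → (5.608,2.000)–(5.000,2.890)
total: 6 segments, chained into 1 closed loop(s), length Σ = 5.781949

segments=6 loops=1 length=5.782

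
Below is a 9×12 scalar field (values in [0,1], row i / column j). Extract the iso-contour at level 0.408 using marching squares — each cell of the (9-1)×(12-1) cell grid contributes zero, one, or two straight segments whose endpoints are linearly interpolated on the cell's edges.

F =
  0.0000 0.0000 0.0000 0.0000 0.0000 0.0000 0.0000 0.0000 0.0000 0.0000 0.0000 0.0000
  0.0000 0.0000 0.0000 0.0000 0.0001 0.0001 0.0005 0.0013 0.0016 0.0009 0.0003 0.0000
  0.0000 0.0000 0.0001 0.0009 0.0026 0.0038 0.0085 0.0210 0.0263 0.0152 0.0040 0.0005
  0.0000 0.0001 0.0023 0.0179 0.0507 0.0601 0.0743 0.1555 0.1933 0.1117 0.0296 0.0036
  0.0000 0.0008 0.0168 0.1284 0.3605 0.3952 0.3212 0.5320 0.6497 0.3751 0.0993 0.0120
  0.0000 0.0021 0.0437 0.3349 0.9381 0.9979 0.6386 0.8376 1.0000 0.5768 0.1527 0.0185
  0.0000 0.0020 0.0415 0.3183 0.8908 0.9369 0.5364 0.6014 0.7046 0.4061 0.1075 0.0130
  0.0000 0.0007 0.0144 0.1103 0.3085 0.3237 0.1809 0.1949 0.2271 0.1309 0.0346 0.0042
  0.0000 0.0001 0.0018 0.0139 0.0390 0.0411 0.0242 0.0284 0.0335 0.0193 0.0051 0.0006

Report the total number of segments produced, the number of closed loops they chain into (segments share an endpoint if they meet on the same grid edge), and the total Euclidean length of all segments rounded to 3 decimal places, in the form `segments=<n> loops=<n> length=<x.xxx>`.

cell (3,6): code 0100 → (3.671,7.000)–(4.000,6.412)
cell (3,7): code 1100 → (3.470,8.000)–(3.671,7.000)
cell (3,8): code 1000 → (4.000,8.880)–(3.470,8.000)
cell (4,3): code 0100 → (4.082,4.000)–(5.000,3.121)
cell (4,4): code 1100 → (4.021,5.000)–(4.082,4.000)
cell (4,5): code 1100 → (4.273,6.000)–(4.021,5.000)
cell (4,6): code 1110 → (4.000,6.412)–(4.273,6.000)
cell (4,8): code 1101 → (4.163,9.000)–(4.000,8.880)
cell (4,9): code 1000 → (5.000,9.398)–(4.163,9.000)
cell (5,3): code 0110 → (5.000,3.121)–(6.000,3.157)
cell (5,8): code 1011 → (6.000,8.994)–(5.989,9.000)
cell (5,9): code 0001 → (5.989,9.000)–(5.000,9.398)
cell (6,3): code 0010 → (6.000,3.157)–(6.829,4.000)
cell (6,4): code 0011 → (6.829,4.000)–(6.863,5.000)
cell (6,5): code 0011 → (6.863,5.000)–(6.361,6.000)
cell (6,6): code 0011 → (6.361,6.000)–(6.476,7.000)
cell (6,7): code 0011 → (6.476,7.000)–(6.621,8.000)
cell (6,8): code 0001 → (6.621,8.000)–(6.000,8.994)
total: 18 segments, chained into 1 closed loop(s), length Σ = 16.218603

segments=18 loops=1 length=16.219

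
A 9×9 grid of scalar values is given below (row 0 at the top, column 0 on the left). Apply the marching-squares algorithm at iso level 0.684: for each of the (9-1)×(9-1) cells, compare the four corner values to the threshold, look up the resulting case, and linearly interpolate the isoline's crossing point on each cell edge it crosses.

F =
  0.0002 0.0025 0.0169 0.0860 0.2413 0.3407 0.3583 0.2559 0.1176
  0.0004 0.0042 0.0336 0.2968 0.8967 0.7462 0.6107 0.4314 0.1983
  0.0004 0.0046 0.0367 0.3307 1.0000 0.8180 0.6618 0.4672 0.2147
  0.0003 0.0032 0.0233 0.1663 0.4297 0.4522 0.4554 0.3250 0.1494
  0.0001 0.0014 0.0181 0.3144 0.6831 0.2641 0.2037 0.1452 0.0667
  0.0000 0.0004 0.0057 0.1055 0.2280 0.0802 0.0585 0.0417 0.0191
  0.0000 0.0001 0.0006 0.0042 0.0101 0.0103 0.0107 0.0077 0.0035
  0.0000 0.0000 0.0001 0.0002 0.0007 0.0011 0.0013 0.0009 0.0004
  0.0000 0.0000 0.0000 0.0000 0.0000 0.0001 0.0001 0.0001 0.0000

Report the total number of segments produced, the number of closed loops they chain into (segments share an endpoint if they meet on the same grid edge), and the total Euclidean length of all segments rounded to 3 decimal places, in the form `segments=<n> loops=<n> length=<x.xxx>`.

cell (0,3): code 0100 → (0.675,4.000)–(1.000,3.645)
cell (0,4): code 1100 → (0.847,5.000)–(0.675,4.000)
cell (0,5): code 1000 → (1.000,5.459)–(0.847,5.000)
cell (1,3): code 0110 → (1.000,3.645)–(2.000,3.528)
cell (1,5): code 1001 → (2.000,5.858)–(1.000,5.459)
cell (2,3): code 0010 → (2.000,3.528)–(2.554,4.000)
cell (2,4): code 0011 → (2.554,4.000)–(2.366,5.000)
cell (2,5): code 0001 → (2.366,5.000)–(2.000,5.858)
total: 8 segments, chained into 1 closed loop(s), length Σ = 6.740933

segments=8 loops=1 length=6.741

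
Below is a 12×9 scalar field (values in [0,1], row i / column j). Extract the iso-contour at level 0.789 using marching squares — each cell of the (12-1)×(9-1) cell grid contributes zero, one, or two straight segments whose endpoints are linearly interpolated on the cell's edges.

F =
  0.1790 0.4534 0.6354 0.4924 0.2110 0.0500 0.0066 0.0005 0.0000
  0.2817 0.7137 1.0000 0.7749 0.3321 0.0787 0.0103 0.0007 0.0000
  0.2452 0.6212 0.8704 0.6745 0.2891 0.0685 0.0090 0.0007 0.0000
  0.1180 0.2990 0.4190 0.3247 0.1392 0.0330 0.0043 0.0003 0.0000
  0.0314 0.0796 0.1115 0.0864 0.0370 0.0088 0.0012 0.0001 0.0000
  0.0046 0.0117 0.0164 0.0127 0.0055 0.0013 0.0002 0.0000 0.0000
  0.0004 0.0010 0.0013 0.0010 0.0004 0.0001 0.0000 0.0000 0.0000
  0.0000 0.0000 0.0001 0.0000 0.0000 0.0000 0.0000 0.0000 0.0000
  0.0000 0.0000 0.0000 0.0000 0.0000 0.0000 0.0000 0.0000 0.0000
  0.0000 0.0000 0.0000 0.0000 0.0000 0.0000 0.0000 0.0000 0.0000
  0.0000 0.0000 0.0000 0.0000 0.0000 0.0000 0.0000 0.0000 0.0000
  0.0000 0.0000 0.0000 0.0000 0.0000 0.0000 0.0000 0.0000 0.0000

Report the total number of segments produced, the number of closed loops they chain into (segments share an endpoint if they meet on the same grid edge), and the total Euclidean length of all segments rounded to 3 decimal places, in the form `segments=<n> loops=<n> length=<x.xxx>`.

cell (0,1): code 0100 → (0.421,2.000)–(1.000,1.263)
cell (0,2): code 1000 → (1.000,2.937)–(0.421,2.000)
cell (1,1): code 0110 → (1.000,1.263)–(2.000,1.673)
cell (1,2): code 1001 → (2.000,2.416)–(1.000,2.937)
cell (2,1): code 0010 → (2.000,1.673)–(2.180,2.000)
cell (2,2): code 0001 → (2.180,2.000)–(2.000,2.416)
total: 6 segments, chained into 1 closed loop(s), length Σ = 5.073633

segments=6 loops=1 length=5.074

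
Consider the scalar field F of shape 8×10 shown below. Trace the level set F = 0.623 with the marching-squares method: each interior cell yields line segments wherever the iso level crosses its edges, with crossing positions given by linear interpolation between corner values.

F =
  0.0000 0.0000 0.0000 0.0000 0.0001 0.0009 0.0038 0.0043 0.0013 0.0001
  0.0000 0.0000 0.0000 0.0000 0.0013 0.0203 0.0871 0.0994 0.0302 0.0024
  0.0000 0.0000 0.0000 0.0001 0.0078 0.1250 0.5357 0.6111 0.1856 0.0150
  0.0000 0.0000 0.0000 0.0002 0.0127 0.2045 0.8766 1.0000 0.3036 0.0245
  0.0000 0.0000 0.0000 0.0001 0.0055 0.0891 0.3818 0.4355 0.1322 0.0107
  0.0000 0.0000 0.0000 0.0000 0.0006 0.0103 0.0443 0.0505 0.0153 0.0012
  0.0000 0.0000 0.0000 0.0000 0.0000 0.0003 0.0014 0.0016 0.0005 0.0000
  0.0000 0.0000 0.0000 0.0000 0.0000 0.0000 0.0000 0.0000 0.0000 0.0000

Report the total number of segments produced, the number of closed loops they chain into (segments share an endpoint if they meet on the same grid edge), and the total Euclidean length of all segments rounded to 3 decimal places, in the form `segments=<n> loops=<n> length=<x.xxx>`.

segments=6 loops=1 length=5.478

cell (2,5): code 0100 → (2.256,6.000)–(3.000,5.623)
cell (2,6): code 1100 → (2.031,7.000)–(2.256,6.000)
cell (2,7): code 1000 → (3.000,7.541)–(2.031,7.000)
cell (3,5): code 0010 → (3.000,5.623)–(3.513,6.000)
cell (3,6): code 0011 → (3.513,6.000)–(3.668,7.000)
cell (3,7): code 0001 → (3.668,7.000)–(3.000,7.541)
total: 6 segments, chained into 1 closed loop(s), length Σ = 5.477694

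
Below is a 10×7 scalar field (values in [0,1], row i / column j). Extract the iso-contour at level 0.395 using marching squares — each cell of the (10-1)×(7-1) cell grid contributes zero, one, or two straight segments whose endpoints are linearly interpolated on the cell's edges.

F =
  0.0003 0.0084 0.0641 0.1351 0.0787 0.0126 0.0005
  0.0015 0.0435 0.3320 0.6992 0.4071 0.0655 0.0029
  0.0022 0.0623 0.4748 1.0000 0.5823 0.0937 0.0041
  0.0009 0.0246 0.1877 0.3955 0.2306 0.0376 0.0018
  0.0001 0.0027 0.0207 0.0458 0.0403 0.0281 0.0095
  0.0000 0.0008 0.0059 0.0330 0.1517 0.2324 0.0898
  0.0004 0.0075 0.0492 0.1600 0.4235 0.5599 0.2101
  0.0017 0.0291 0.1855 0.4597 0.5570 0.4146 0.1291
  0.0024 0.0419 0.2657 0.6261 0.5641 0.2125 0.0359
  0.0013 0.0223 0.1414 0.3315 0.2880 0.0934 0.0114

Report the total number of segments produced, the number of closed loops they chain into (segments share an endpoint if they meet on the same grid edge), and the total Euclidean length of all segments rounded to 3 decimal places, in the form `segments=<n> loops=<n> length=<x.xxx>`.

cell (0,2): code 0100 → (0.461,3.000)–(1.000,2.172)
cell (0,3): code 1100 → (0.963,4.000)–(0.461,3.000)
cell (0,4): code 1000 → (1.000,4.035)–(0.963,4.000)
cell (1,1): code 0100 → (1.441,2.000)–(2.000,1.807)
cell (1,2): code 1110 → (1.000,2.172)–(1.441,2.000)
cell (1,4): code 1001 → (2.000,4.383)–(1.000,4.035)
cell (2,1): code 0010 → (2.000,1.807)–(2.278,2.000)
cell (2,2): code 0111 → (2.278,2.000)–(3.000,2.998)
cell (2,3): code 1011 → (3.000,3.003)–(2.533,4.000)
cell (2,4): code 0001 → (2.533,4.000)–(2.000,4.383)
cell (3,2): code 0010 → (3.000,2.998)–(3.001,3.000)
cell (3,3): code 0001 → (3.001,3.000)–(3.000,3.003)
cell (5,3): code 0100 → (5.895,4.000)–(6.000,3.892)
cell (5,4): code 1100 → (5.496,5.000)–(5.895,4.000)
cell (5,5): code 1000 → (6.000,5.471)–(5.496,5.000)
cell (6,2): code 0100 → (6.784,3.000)–(7.000,2.764)
cell (6,3): code 1110 → (6.000,3.892)–(6.784,3.000)
cell (6,5): code 1001 → (7.000,5.069)–(6.000,5.471)
cell (7,2): code 0110 → (7.000,2.764)–(8.000,2.359)
cell (7,4): code 1011 → (8.000,4.481)–(7.097,5.000)
cell (7,5): code 0001 → (7.097,5.000)–(7.000,5.069)
cell (8,2): code 0010 → (8.000,2.359)–(8.784,3.000)
cell (8,3): code 0011 → (8.784,3.000)–(8.612,4.000)
cell (8,4): code 0001 → (8.612,4.000)–(8.000,4.481)
total: 24 segments, chained into 2 closed loop(s), length Σ = 17.164118

segments=24 loops=2 length=17.164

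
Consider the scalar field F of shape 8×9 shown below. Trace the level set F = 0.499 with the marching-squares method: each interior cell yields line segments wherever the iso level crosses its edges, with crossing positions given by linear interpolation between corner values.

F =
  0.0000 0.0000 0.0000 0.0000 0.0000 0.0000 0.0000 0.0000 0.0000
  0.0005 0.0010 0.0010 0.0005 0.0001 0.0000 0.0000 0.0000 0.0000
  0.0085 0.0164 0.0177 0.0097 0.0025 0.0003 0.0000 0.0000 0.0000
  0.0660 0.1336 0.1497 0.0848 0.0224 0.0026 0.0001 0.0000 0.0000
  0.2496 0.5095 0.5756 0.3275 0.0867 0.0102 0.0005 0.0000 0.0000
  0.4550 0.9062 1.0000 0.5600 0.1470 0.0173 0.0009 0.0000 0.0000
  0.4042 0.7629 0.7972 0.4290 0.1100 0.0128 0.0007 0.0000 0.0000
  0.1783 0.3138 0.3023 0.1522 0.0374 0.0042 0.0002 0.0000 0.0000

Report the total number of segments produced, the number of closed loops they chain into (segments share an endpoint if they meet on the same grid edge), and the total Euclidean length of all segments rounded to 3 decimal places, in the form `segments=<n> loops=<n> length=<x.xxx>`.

cell (3,0): code 0100 → (3.972,1.000)–(4.000,0.960)
cell (3,1): code 1100 → (3.820,2.000)–(3.972,1.000)
cell (3,2): code 1000 → (4.000,2.309)–(3.820,2.000)
cell (4,0): code 0110 → (4.000,0.960)–(5.000,0.098)
cell (4,2): code 1101 → (4.738,3.000)–(4.000,2.309)
cell (4,3): code 1000 → (5.000,3.148)–(4.738,3.000)
cell (5,0): code 0110 → (5.000,0.098)–(6.000,0.264)
cell (5,2): code 1011 → (6.000,2.810)–(5.466,3.000)
cell (5,3): code 0001 → (5.466,3.000)–(5.000,3.148)
cell (6,0): code 0010 → (6.000,0.264)–(6.588,1.000)
cell (6,1): code 0011 → (6.588,1.000)–(6.603,2.000)
cell (6,2): code 0001 → (6.603,2.000)–(6.000,2.810)
total: 12 segments, chained into 1 closed loop(s), length Σ = 9.070812

segments=12 loops=1 length=9.071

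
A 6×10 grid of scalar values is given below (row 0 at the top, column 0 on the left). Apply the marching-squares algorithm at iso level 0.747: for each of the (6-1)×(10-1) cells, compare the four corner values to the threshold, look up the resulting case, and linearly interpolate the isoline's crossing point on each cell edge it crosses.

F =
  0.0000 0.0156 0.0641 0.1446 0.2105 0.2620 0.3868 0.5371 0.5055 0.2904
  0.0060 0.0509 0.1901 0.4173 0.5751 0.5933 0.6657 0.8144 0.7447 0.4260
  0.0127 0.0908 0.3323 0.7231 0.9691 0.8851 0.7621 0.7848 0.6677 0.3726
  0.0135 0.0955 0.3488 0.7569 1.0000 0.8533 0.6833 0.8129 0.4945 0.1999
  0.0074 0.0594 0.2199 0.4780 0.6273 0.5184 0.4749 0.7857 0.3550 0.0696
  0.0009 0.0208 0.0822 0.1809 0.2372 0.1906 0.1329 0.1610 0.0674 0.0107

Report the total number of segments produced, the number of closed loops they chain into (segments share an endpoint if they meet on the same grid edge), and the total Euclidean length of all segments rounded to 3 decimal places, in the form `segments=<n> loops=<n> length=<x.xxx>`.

segments=20 loops=1 length=15.998

cell (0,6): code 0100 → (0.757,7.000)–(1.000,6.547)
cell (0,7): code 1000 → (1.000,7.967)–(0.757,7.000)
cell (1,3): code 0100 → (1.436,4.000)–(2.000,3.097)
cell (1,4): code 1100 → (1.527,5.000)–(1.436,4.000)
cell (1,5): code 1100 → (1.843,6.000)–(1.527,5.000)
cell (1,6): code 1110 → (1.000,6.547)–(1.843,6.000)
cell (1,7): code 1001 → (2.000,7.323)–(1.000,7.967)
cell (2,2): code 0100 → (2.707,3.000)–(3.000,2.976)
cell (2,3): code 1110 → (2.000,3.097)–(2.707,3.000)
cell (2,5): code 1011 → (3.000,5.625)–(2.192,6.000)
cell (2,6): code 0111 → (2.192,6.000)–(3.000,6.492)
cell (2,7): code 1001 → (3.000,7.207)–(2.000,7.323)
cell (3,2): code 0010 → (3.000,2.976)–(3.035,3.000)
cell (3,3): code 0011 → (3.035,3.000)–(3.679,4.000)
cell (3,4): code 0011 → (3.679,4.000)–(3.317,5.000)
cell (3,5): code 0001 → (3.317,5.000)–(3.000,5.625)
cell (3,6): code 0110 → (3.000,6.492)–(4.000,6.875)
cell (3,7): code 1001 → (4.000,7.090)–(3.000,7.207)
cell (4,6): code 0010 → (4.000,6.875)–(4.062,7.000)
cell (4,7): code 0001 → (4.062,7.000)–(4.000,7.090)
total: 20 segments, chained into 1 closed loop(s), length Σ = 15.997646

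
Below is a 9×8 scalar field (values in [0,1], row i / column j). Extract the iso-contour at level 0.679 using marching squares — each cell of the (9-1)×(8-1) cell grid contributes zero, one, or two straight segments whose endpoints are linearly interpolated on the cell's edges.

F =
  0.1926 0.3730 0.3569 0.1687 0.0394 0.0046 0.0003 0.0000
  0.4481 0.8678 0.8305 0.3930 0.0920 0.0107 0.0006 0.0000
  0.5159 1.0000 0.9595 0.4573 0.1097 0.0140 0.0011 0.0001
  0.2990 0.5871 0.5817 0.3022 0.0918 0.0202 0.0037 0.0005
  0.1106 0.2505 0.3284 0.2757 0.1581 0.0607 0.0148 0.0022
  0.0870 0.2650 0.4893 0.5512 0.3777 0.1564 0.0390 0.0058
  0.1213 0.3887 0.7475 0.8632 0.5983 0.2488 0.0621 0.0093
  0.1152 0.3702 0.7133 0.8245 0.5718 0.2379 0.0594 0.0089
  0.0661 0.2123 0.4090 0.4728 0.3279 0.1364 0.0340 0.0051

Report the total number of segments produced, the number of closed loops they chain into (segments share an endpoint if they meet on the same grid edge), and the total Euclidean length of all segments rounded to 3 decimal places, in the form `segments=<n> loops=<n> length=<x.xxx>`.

segments=16 loops=2 length=13.265

cell (0,0): code 0100 → (0.618,1.000)–(1.000,0.550)
cell (0,1): code 1100 → (0.680,2.000)–(0.618,1.000)
cell (0,2): code 1000 → (1.000,2.346)–(0.680,2.000)
cell (1,0): code 0110 → (1.000,0.550)–(2.000,0.337)
cell (1,2): code 1001 → (2.000,2.559)–(1.000,2.346)
cell (2,0): code 0010 → (2.000,0.337)–(2.777,1.000)
cell (2,1): code 0011 → (2.777,1.000)–(2.742,2.000)
cell (2,2): code 0001 → (2.742,2.000)–(2.000,2.559)
cell (5,1): code 0100 → (5.735,2.000)–(6.000,1.809)
cell (5,2): code 1100 → (5.410,3.000)–(5.735,2.000)
cell (5,3): code 1000 → (6.000,3.695)–(5.410,3.000)
cell (6,1): code 0110 → (6.000,1.809)–(7.000,1.900)
cell (6,3): code 1001 → (7.000,3.576)–(6.000,3.695)
cell (7,1): code 0010 → (7.000,1.900)–(7.113,2.000)
cell (7,2): code 0011 → (7.113,2.000)–(7.414,3.000)
cell (7,3): code 0001 → (7.414,3.000)–(7.000,3.576)
total: 16 segments, chained into 2 closed loop(s), length Σ = 13.265241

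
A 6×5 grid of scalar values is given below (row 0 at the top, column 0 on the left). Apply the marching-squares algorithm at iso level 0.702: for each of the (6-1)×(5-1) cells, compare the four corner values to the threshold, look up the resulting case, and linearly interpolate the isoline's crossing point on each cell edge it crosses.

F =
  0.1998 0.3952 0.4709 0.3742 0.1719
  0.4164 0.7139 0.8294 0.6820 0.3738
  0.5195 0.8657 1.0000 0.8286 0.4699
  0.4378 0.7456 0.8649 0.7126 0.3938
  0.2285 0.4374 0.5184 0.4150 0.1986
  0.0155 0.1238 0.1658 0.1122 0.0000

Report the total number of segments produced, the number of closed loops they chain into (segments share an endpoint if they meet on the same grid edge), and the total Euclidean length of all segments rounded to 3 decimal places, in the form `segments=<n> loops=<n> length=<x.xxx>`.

cell (0,0): code 0100 → (0.963,1.000)–(1.000,0.960)
cell (0,1): code 1100 → (0.645,2.000)–(0.963,1.000)
cell (0,2): code 1000 → (1.000,2.864)–(0.645,2.000)
cell (1,0): code 0110 → (1.000,0.960)–(2.000,0.527)
cell (1,2): code 1101 → (1.136,3.000)–(1.000,2.864)
cell (1,3): code 1000 → (2.000,3.353)–(1.136,3.000)
cell (2,0): code 0110 → (2.000,0.527)–(3.000,0.858)
cell (2,3): code 1001 → (3.000,3.033)–(2.000,3.353)
cell (3,0): code 0010 → (3.000,0.858)–(3.141,1.000)
cell (3,1): code 0011 → (3.141,1.000)–(3.470,2.000)
cell (3,2): code 0011 → (3.470,2.000)–(3.036,3.000)
cell (3,3): code 0001 → (3.036,3.000)–(3.000,3.033)
total: 12 segments, chained into 1 closed loop(s), length Σ = 8.748722

segments=12 loops=1 length=8.749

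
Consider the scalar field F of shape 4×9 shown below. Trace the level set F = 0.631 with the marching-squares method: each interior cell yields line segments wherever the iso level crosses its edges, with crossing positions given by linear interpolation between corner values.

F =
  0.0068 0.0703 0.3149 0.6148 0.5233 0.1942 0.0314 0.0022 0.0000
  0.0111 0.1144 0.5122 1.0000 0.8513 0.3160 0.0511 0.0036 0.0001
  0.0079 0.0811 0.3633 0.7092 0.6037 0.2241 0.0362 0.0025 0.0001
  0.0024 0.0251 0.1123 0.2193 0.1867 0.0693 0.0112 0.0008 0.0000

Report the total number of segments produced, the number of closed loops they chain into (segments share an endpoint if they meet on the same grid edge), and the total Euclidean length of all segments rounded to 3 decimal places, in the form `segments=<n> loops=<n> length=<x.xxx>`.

segments=8 loops=1 length=6.477

cell (0,2): code 0100 → (0.042,3.000)–(1.000,2.244)
cell (0,3): code 1100 → (0.328,4.000)–(0.042,3.000)
cell (0,4): code 1000 → (1.000,4.412)–(0.328,4.000)
cell (1,2): code 0110 → (1.000,2.244)–(2.000,2.774)
cell (1,3): code 1011 → (2.000,3.741)–(1.890,4.000)
cell (1,4): code 0001 → (1.890,4.000)–(1.000,4.412)
cell (2,2): code 0010 → (2.000,2.774)–(2.160,3.000)
cell (2,3): code 0001 → (2.160,3.000)–(2.000,3.741)
total: 8 segments, chained into 1 closed loop(s), length Σ = 6.477000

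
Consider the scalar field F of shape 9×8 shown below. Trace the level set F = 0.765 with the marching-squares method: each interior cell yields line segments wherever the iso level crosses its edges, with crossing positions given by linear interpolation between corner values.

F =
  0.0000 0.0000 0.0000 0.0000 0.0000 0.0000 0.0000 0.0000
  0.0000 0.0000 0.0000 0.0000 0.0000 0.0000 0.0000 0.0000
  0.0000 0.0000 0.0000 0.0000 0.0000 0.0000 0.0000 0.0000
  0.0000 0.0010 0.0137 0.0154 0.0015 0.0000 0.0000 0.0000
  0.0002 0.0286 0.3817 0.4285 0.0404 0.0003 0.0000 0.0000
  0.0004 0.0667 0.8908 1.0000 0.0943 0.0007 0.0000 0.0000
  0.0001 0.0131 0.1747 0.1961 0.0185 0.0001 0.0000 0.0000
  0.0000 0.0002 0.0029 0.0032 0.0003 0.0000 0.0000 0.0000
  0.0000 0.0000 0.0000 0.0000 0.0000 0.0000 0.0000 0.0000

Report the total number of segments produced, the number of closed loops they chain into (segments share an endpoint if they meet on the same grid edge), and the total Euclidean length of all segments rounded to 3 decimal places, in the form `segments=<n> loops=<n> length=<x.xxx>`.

segments=6 loops=1 length=3.420

cell (4,1): code 0100 → (4.753,2.000)–(5.000,1.847)
cell (4,2): code 1100 → (4.589,3.000)–(4.753,2.000)
cell (4,3): code 1000 → (5.000,3.259)–(4.589,3.000)
cell (5,1): code 0010 → (5.000,1.847)–(5.176,2.000)
cell (5,2): code 0011 → (5.176,2.000)–(5.292,3.000)
cell (5,3): code 0001 → (5.292,3.000)–(5.000,3.259)
total: 6 segments, chained into 1 closed loop(s), length Σ = 3.420423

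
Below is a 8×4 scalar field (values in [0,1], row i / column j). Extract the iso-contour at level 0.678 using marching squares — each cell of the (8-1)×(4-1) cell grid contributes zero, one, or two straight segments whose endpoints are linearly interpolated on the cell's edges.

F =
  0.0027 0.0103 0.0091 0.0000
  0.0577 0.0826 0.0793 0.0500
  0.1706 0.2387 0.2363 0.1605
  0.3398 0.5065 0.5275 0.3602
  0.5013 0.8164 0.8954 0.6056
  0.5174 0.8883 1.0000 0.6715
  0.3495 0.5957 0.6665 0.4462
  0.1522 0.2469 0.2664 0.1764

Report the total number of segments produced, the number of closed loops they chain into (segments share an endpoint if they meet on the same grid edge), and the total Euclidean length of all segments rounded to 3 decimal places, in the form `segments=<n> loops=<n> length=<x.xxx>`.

segments=8 loops=1 length=7.947

cell (3,0): code 0100 → (3.553,1.000)–(4.000,0.561)
cell (3,1): code 1100 → (3.409,2.000)–(3.553,1.000)
cell (3,2): code 1000 → (4.000,2.750)–(3.409,2.000)
cell (4,0): code 0110 → (4.000,0.561)–(5.000,0.433)
cell (4,2): code 1001 → (5.000,2.980)–(4.000,2.750)
cell (5,0): code 0010 → (5.000,0.433)–(5.719,1.000)
cell (5,1): code 0011 → (5.719,1.000)–(5.966,2.000)
cell (5,2): code 0001 → (5.966,2.000)–(5.000,2.980)
total: 8 segments, chained into 1 closed loop(s), length Σ = 7.947297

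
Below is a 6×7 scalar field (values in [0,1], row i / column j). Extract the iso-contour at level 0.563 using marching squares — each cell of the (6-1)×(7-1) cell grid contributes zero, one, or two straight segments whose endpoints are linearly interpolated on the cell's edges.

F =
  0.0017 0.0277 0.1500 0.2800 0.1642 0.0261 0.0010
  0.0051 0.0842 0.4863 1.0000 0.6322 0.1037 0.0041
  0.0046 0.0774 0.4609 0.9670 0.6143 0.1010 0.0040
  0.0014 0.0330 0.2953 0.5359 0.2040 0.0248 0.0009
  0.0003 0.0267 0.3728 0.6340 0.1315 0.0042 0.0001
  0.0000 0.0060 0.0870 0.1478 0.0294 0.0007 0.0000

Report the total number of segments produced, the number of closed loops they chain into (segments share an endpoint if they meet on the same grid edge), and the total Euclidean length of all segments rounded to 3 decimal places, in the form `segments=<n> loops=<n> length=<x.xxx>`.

segments=12 loops=2 length=9.046

cell (0,2): code 0100 → (0.393,3.000)–(1.000,2.149)
cell (0,3): code 1100 → (0.852,4.000)–(0.393,3.000)
cell (0,4): code 1000 → (1.000,4.131)–(0.852,4.000)
cell (1,2): code 0110 → (1.000,2.149)–(2.000,2.202)
cell (1,4): code 1001 → (2.000,4.100)–(1.000,4.131)
cell (2,2): code 0010 → (2.000,2.202)–(2.937,3.000)
cell (2,3): code 0011 → (2.937,3.000)–(2.125,4.000)
cell (2,4): code 0001 → (2.125,4.000)–(2.000,4.100)
cell (3,2): code 0100 → (3.276,3.000)–(4.000,2.728)
cell (3,3): code 1000 → (4.000,3.141)–(3.276,3.000)
cell (4,2): code 0010 → (4.000,2.728)–(4.146,3.000)
cell (4,3): code 0001 → (4.146,3.000)–(4.000,3.141)
total: 12 segments, chained into 2 closed loop(s), length Σ = 9.046328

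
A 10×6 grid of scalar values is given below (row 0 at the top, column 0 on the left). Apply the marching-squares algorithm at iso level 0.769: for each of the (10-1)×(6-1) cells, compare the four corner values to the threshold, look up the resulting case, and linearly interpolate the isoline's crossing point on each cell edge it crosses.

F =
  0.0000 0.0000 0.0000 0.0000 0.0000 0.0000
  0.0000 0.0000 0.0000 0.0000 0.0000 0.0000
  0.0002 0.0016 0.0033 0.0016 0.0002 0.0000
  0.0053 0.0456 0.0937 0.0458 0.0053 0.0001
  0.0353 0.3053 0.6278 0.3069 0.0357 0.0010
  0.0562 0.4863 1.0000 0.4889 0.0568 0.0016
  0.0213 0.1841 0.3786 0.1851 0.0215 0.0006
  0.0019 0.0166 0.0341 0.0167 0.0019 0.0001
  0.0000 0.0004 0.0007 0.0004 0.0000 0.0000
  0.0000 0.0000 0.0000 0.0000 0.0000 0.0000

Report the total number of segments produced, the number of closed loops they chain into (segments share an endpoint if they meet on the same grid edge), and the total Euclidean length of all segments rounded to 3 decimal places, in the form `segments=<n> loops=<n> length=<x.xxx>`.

segments=4 loops=1 length=2.703

cell (4,1): code 0100 → (4.379,2.000)–(5.000,1.550)
cell (4,2): code 1000 → (5.000,2.452)–(4.379,2.000)
cell (5,1): code 0010 → (5.000,1.550)–(5.372,2.000)
cell (5,2): code 0001 → (5.372,2.000)–(5.000,2.452)
total: 4 segments, chained into 1 closed loop(s), length Σ = 2.702827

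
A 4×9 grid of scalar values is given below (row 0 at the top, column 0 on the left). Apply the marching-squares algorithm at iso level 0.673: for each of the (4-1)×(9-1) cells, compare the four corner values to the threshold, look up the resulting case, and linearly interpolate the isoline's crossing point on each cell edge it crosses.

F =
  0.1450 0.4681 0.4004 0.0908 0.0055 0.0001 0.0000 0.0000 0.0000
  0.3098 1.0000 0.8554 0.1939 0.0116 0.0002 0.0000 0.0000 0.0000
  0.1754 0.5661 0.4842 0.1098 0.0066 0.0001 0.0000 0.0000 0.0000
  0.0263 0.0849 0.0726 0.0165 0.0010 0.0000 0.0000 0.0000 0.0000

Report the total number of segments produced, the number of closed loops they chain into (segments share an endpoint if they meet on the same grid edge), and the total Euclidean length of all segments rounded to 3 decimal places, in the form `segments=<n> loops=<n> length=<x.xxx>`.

cell (0,0): code 0100 → (0.385,1.000)–(1.000,0.526)
cell (0,1): code 1100 → (0.599,2.000)–(0.385,1.000)
cell (0,2): code 1000 → (1.000,2.276)–(0.599,2.000)
cell (1,0): code 0010 → (1.000,0.526)–(1.754,1.000)
cell (1,1): code 0011 → (1.754,1.000)–(1.491,2.000)
cell (1,2): code 0001 → (1.491,2.000)–(1.000,2.276)
total: 6 segments, chained into 1 closed loop(s), length Σ = 4.772782

segments=6 loops=1 length=4.773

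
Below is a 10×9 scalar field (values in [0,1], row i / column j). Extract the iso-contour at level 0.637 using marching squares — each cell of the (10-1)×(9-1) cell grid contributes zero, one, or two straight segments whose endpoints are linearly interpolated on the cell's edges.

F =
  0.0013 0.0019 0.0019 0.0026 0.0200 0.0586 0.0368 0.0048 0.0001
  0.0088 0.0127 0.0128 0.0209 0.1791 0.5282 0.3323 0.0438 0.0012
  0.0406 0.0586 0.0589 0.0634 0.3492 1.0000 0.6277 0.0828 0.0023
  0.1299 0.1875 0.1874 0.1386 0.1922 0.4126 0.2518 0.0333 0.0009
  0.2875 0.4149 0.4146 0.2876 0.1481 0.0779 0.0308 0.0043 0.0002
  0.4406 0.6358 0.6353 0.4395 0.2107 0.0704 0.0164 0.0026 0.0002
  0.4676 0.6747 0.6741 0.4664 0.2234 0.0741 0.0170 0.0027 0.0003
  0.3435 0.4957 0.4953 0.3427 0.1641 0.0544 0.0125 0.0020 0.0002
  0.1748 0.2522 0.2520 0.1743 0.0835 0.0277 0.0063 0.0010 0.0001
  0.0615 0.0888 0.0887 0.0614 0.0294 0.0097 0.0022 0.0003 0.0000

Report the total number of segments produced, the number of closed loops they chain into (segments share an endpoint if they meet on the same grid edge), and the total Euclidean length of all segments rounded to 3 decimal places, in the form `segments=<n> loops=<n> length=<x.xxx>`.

cell (1,4): code 0100 → (1.231,5.000)–(2.000,4.442)
cell (1,5): code 1000 → (2.000,5.975)–(1.231,5.000)
cell (2,4): code 0010 → (2.000,4.442)–(2.618,5.000)
cell (2,5): code 0001 → (2.618,5.000)–(2.000,5.975)
cell (5,0): code 0100 → (5.031,1.000)–(6.000,0.818)
cell (5,1): code 1100 → (5.044,2.000)–(5.031,1.000)
cell (5,2): code 1000 → (6.000,2.179)–(5.044,2.000)
cell (6,0): code 0010 → (6.000,0.818)–(6.211,1.000)
cell (6,1): code 0011 → (6.211,1.000)–(6.207,2.000)
cell (6,2): code 0001 → (6.207,2.000)–(6.000,2.179)
total: 10 segments, chained into 2 closed loop(s), length Σ = 8.690255

segments=10 loops=2 length=8.690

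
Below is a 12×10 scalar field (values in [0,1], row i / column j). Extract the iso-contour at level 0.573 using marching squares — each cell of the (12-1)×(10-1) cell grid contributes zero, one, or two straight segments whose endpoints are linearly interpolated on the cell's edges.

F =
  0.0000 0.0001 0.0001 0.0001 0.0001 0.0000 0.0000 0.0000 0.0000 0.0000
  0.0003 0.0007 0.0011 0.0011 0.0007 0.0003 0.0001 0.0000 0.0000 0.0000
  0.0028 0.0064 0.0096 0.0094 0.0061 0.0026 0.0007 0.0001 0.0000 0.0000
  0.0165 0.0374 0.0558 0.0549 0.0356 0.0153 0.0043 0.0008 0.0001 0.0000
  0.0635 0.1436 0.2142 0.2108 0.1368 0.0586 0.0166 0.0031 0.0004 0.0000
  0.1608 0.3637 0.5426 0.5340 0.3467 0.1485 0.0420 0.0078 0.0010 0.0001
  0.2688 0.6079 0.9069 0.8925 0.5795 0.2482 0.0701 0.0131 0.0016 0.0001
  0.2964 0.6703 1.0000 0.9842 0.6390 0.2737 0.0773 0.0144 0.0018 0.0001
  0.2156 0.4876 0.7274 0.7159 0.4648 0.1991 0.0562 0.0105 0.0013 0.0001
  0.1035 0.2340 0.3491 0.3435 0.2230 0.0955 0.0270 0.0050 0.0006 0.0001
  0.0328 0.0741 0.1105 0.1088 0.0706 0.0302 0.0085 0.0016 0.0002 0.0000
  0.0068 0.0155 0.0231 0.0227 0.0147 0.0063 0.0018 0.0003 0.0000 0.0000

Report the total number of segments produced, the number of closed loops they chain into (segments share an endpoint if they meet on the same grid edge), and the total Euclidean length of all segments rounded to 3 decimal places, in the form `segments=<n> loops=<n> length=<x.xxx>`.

segments=14 loops=1 length=10.626

cell (5,0): code 0100 → (5.857,1.000)–(6.000,0.897)
cell (5,1): code 1100 → (5.083,2.000)–(5.857,1.000)
cell (5,2): code 1100 → (5.109,3.000)–(5.083,2.000)
cell (5,3): code 1100 → (5.972,4.000)–(5.109,3.000)
cell (5,4): code 1000 → (6.000,4.020)–(5.972,4.000)
cell (6,0): code 0110 → (6.000,0.897)–(7.000,0.740)
cell (6,4): code 1001 → (7.000,4.181)–(6.000,4.020)
cell (7,0): code 0010 → (7.000,0.740)–(7.533,1.000)
cell (7,1): code 0111 → (7.533,1.000)–(8.000,1.356)
cell (7,3): code 1011 → (8.000,3.569)–(7.379,4.000)
cell (7,4): code 0001 → (7.379,4.000)–(7.000,4.181)
cell (8,1): code 0010 → (8.000,1.356)–(8.408,2.000)
cell (8,2): code 0011 → (8.408,2.000)–(8.384,3.000)
cell (8,3): code 0001 → (8.384,3.000)–(8.000,3.569)
total: 14 segments, chained into 1 closed loop(s), length Σ = 10.626262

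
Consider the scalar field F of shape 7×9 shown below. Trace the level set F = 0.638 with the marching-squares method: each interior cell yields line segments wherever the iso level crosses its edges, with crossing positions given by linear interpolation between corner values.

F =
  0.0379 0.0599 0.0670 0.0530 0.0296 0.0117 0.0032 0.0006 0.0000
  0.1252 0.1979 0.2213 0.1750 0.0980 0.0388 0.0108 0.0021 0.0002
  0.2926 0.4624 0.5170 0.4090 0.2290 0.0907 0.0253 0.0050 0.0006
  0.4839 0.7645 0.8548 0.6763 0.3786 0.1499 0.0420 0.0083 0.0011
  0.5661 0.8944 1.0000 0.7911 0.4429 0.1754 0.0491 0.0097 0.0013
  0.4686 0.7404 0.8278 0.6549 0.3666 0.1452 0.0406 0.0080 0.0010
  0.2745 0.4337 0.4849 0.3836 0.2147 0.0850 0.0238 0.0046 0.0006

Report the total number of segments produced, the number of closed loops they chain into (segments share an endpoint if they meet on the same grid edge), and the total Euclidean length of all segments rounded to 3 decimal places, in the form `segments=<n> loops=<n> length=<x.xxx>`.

segments=12 loops=1 length=9.926

cell (2,0): code 0100 → (2.581,1.000)–(3.000,0.549)
cell (2,1): code 1100 → (2.358,2.000)–(2.581,1.000)
cell (2,2): code 1100 → (2.857,3.000)–(2.358,2.000)
cell (2,3): code 1000 → (3.000,3.129)–(2.857,3.000)
cell (3,0): code 0110 → (3.000,0.549)–(4.000,0.219)
cell (3,3): code 1001 → (4.000,3.440)–(3.000,3.129)
cell (4,0): code 0110 → (4.000,0.219)–(5.000,0.623)
cell (4,3): code 1001 → (5.000,3.059)–(4.000,3.440)
cell (5,0): code 0010 → (5.000,0.623)–(5.334,1.000)
cell (5,1): code 0011 → (5.334,1.000)–(5.554,2.000)
cell (5,2): code 0011 → (5.554,2.000)–(5.062,3.000)
cell (5,3): code 0001 → (5.062,3.000)–(5.000,3.059)
total: 12 segments, chained into 1 closed loop(s), length Σ = 9.925828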